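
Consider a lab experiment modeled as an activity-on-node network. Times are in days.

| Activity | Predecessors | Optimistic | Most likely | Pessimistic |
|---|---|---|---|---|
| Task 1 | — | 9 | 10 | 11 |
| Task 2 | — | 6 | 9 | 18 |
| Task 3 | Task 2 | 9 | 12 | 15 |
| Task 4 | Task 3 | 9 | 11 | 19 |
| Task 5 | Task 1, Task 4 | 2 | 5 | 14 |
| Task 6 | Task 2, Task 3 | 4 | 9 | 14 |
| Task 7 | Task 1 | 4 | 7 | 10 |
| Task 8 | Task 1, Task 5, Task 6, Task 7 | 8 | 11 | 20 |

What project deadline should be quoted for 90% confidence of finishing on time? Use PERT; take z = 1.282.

57.1 days

te_Task 1 = (9 + 4·10 + 11)/6 = 60/6 = 10; σ²_Task 1 = ((11−9)/6)² = 0.111
te_Task 2 = (6 + 4·9 + 18)/6 = 60/6 = 10; σ²_Task 2 = ((18−6)/6)² = 4.000
te_Task 3 = (9 + 4·12 + 15)/6 = 72/6 = 12; σ²_Task 3 = ((15−9)/6)² = 1.000
te_Task 4 = (9 + 4·11 + 19)/6 = 72/6 = 12; σ²_Task 4 = ((19−9)/6)² = 2.778
te_Task 5 = (2 + 4·5 + 14)/6 = 36/6 = 6; σ²_Task 5 = ((14−2)/6)² = 4.000
te_Task 6 = (4 + 4·9 + 14)/6 = 54/6 = 9; σ²_Task 6 = ((14−4)/6)² = 2.778
te_Task 7 = (4 + 4·7 + 10)/6 = 42/6 = 7; σ²_Task 7 = ((10−4)/6)² = 1.000
te_Task 8 = (8 + 4·11 + 20)/6 = 72/6 = 12; σ²_Task 8 = ((20−8)/6)² = 4.000

Forward pass:
ES_Task 1 = 0; EF_Task 1 = 10
ES_Task 2 = 0; EF_Task 2 = 10
ES_Task 3 = 10; EF_Task 3 = 10+12 = 22
ES_Task 4 = 22; EF_Task 4 = 22+12 = 34
ES_Task 5 = max(EF_Task 1=10, EF_Task 4=34) = 34; EF_Task 5 = 34+6 = 40
ES_Task 6 = max(EF_Task 2=10, EF_Task 3=22) = 22; EF_Task 6 = 22+9 = 31
ES_Task 7 = 10; EF_Task 7 = 10+7 = 17
ES_Task 8 = max(EF_Task 1=10, EF_Task 5=40, EF_Task 6=31, EF_Task 7=17) = 40; EF_Task 8 = 40+12 = 52
Expected project duration μ = 52 days. Critical path: Task 2 → Task 3 → Task 4 → Task 5 → Task 8.

Variance along critical path = 4.000 + 1.000 + 2.778 + 4.000 + 4.000 = 15.778; σ = 3.972 days.
D = μ + z·σ = 52 + 1.282·3.972 = 57.1 days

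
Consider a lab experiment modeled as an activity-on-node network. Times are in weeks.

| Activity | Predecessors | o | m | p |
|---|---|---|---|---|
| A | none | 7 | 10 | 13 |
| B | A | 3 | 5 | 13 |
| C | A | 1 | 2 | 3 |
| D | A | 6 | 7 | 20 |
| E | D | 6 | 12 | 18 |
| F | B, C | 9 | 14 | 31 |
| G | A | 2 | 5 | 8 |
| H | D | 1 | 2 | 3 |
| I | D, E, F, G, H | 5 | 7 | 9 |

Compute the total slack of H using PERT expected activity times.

te_A = (7 + 4·10 + 13)/6 = 60/6 = 10
te_B = (3 + 4·5 + 13)/6 = 36/6 = 6
te_C = (1 + 4·2 + 3)/6 = 12/6 = 2
te_D = (6 + 4·7 + 20)/6 = 54/6 = 9
te_E = (6 + 4·12 + 18)/6 = 72/6 = 12
te_F = (9 + 4·14 + 31)/6 = 96/6 = 16
te_G = (2 + 4·5 + 8)/6 = 30/6 = 5
te_H = (1 + 4·2 + 3)/6 = 12/6 = 2
te_I = (5 + 4·7 + 9)/6 = 42/6 = 7

Forward pass:
ES_A = 0; EF_A = 10
ES_B = 10; EF_B = 10+6 = 16
ES_C = 10; EF_C = 10+2 = 12
ES_D = 10; EF_D = 10+9 = 19
ES_E = 19; EF_E = 19+12 = 31
ES_F = max(EF_B=16, EF_C=12) = 16; EF_F = 16+16 = 32
ES_G = 10; EF_G = 10+5 = 15
ES_H = 19; EF_H = 19+2 = 21
ES_I = max(EF_D=19, EF_E=31, EF_F=32, EF_G=15, EF_H=21) = 32; EF_I = 32+7 = 39
Expected project duration μ = 39 weeks. Critical path: A → B → F → I.

Backward pass:
LF_I = 39; LS_I = 39−7 = 32
LF_H = LS_I = 32; LS_H = 32−2 = 30
LF_G = LS_I = 32; LS_G = 32−5 = 27
LF_F = LS_I = 32; LS_F = 32−16 = 16
LF_E = LS_I = 32; LS_E = 32−12 = 20
LF_D = min(LS_E=20, LS_H=30, LS_I=32) = 20; LS_D = 20−9 = 11
LF_C = LS_F = 16; LS_C = 16−2 = 14
LF_B = LS_F = 16; LS_B = 16−6 = 10
LF_A = min(LS_B=10, LS_C=14, LS_D=11, LS_G=27) = 10; LS_A = 10−10 = 0
Slack_H = LS_H − ES_H = 30 − 19 = 11

11 weeks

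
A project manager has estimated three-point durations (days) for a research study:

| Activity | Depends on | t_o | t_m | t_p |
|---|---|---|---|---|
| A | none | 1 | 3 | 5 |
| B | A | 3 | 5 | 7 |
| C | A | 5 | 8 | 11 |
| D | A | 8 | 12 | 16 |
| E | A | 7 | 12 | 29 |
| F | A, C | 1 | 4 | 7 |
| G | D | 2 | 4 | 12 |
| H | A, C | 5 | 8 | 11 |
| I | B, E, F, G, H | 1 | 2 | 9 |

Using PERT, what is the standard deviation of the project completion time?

2.60 days

te_A = (1 + 4·3 + 5)/6 = 18/6 = 3; σ²_A = ((5−1)/6)² = 0.444
te_B = (3 + 4·5 + 7)/6 = 30/6 = 5; σ²_B = ((7−3)/6)² = 0.444
te_C = (5 + 4·8 + 11)/6 = 48/6 = 8; σ²_C = ((11−5)/6)² = 1.000
te_D = (8 + 4·12 + 16)/6 = 72/6 = 12; σ²_D = ((16−8)/6)² = 1.778
te_E = (7 + 4·12 + 29)/6 = 84/6 = 14; σ²_E = ((29−7)/6)² = 13.444
te_F = (1 + 4·4 + 7)/6 = 24/6 = 4; σ²_F = ((7−1)/6)² = 1.000
te_G = (2 + 4·4 + 12)/6 = 30/6 = 5; σ²_G = ((12−2)/6)² = 2.778
te_H = (5 + 4·8 + 11)/6 = 48/6 = 8; σ²_H = ((11−5)/6)² = 1.000
te_I = (1 + 4·2 + 9)/6 = 18/6 = 3; σ²_I = ((9−1)/6)² = 1.778

Forward pass:
ES_A = 0; EF_A = 3
ES_B = 3; EF_B = 3+5 = 8
ES_C = 3; EF_C = 3+8 = 11
ES_D = 3; EF_D = 3+12 = 15
ES_E = 3; EF_E = 3+14 = 17
ES_F = max(EF_A=3, EF_C=11) = 11; EF_F = 11+4 = 15
ES_G = 15; EF_G = 15+5 = 20
ES_H = max(EF_A=3, EF_C=11) = 11; EF_H = 11+8 = 19
ES_I = max(EF_B=8, EF_E=17, EF_F=15, EF_G=20, EF_H=19) = 20; EF_I = 20+3 = 23
Expected project duration μ = 23 days. Critical path: A → D → G → I.

Variance along critical path = 0.444 + 1.778 + 2.778 + 1.778 = 6.778
σ = √6.778 = 2.603 days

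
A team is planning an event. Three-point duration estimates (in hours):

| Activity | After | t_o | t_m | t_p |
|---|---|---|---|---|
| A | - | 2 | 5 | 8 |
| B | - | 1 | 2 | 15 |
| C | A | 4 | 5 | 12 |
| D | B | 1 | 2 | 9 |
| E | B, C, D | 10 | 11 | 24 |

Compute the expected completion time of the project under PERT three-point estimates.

24 hours

te_A = (2 + 4·5 + 8)/6 = 30/6 = 5
te_B = (1 + 4·2 + 15)/6 = 24/6 = 4
te_C = (4 + 4·5 + 12)/6 = 36/6 = 6
te_D = (1 + 4·2 + 9)/6 = 18/6 = 3
te_E = (10 + 4·11 + 24)/6 = 78/6 = 13

Forward pass:
ES_A = 0; EF_A = 5
ES_B = 0; EF_B = 4
ES_C = 5; EF_C = 5+6 = 11
ES_D = 4; EF_D = 4+3 = 7
ES_E = max(EF_B=4, EF_C=11, EF_D=7) = 11; EF_E = 11+13 = 24
Expected project duration μ = 24 hours. Critical path: A → C → E.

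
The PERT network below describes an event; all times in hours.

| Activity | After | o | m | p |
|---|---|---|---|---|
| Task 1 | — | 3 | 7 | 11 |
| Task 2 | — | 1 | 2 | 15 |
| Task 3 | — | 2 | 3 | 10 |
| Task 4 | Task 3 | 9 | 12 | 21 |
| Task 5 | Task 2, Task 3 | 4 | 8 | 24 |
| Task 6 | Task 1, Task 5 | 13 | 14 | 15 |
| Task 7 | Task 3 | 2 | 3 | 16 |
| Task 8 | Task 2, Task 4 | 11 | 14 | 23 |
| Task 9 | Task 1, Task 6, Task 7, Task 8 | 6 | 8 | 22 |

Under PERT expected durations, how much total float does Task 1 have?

te_Task 1 = (3 + 4·7 + 11)/6 = 42/6 = 7
te_Task 2 = (1 + 4·2 + 15)/6 = 24/6 = 4
te_Task 3 = (2 + 4·3 + 10)/6 = 24/6 = 4
te_Task 4 = (9 + 4·12 + 21)/6 = 78/6 = 13
te_Task 5 = (4 + 4·8 + 24)/6 = 60/6 = 10
te_Task 6 = (13 + 4·14 + 15)/6 = 84/6 = 14
te_Task 7 = (2 + 4·3 + 16)/6 = 30/6 = 5
te_Task 8 = (11 + 4·14 + 23)/6 = 90/6 = 15
te_Task 9 = (6 + 4·8 + 22)/6 = 60/6 = 10

Forward pass:
ES_Task 1 = 0; EF_Task 1 = 7
ES_Task 2 = 0; EF_Task 2 = 4
ES_Task 3 = 0; EF_Task 3 = 4
ES_Task 4 = 4; EF_Task 4 = 4+13 = 17
ES_Task 5 = max(EF_Task 2=4, EF_Task 3=4) = 4; EF_Task 5 = 4+10 = 14
ES_Task 6 = max(EF_Task 1=7, EF_Task 5=14) = 14; EF_Task 6 = 14+14 = 28
ES_Task 7 = 4; EF_Task 7 = 4+5 = 9
ES_Task 8 = max(EF_Task 2=4, EF_Task 4=17) = 17; EF_Task 8 = 17+15 = 32
ES_Task 9 = max(EF_Task 1=7, EF_Task 6=28, EF_Task 7=9, EF_Task 8=32) = 32; EF_Task 9 = 32+10 = 42
Expected project duration μ = 42 hours. Critical path: Task 3 → Task 4 → Task 8 → Task 9.

Backward pass:
LF_Task 9 = 42; LS_Task 9 = 42−10 = 32
LF_Task 8 = LS_Task 9 = 32; LS_Task 8 = 32−15 = 17
LF_Task 7 = LS_Task 9 = 32; LS_Task 7 = 32−5 = 27
LF_Task 6 = LS_Task 9 = 32; LS_Task 6 = 32−14 = 18
LF_Task 5 = LS_Task 6 = 18; LS_Task 5 = 18−10 = 8
LF_Task 4 = LS_Task 8 = 17; LS_Task 4 = 17−13 = 4
LF_Task 3 = min(LS_Task 4=4, LS_Task 5=8, LS_Task 7=27) = 4; LS_Task 3 = 4−4 = 0
LF_Task 2 = min(LS_Task 5=8, LS_Task 8=17) = 8; LS_Task 2 = 8−4 = 4
LF_Task 1 = min(LS_Task 6=18, LS_Task 9=32) = 18; LS_Task 1 = 18−7 = 11
Slack_Task 1 = LS_Task 1 − ES_Task 1 = 11 − 0 = 11

11 hours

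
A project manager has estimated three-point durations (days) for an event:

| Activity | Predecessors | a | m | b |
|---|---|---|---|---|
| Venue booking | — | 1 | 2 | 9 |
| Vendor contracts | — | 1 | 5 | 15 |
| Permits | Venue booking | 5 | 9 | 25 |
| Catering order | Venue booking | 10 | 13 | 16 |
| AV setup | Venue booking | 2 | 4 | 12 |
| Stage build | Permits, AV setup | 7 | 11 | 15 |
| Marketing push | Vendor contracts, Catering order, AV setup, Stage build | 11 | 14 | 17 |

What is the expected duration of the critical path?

te_Venue booking = (1 + 4·2 + 9)/6 = 18/6 = 3
te_Vendor contracts = (1 + 4·5 + 15)/6 = 36/6 = 6
te_Permits = (5 + 4·9 + 25)/6 = 66/6 = 11
te_Catering order = (10 + 4·13 + 16)/6 = 78/6 = 13
te_AV setup = (2 + 4·4 + 12)/6 = 30/6 = 5
te_Stage build = (7 + 4·11 + 15)/6 = 66/6 = 11
te_Marketing push = (11 + 4·14 + 17)/6 = 84/6 = 14

Forward pass:
ES_Venue booking = 0; EF_Venue booking = 3
ES_Vendor contracts = 0; EF_Vendor contracts = 6
ES_Permits = 3; EF_Permits = 3+11 = 14
ES_Catering order = 3; EF_Catering order = 3+13 = 16
ES_AV setup = 3; EF_AV setup = 3+5 = 8
ES_Stage build = max(EF_Permits=14, EF_AV setup=8) = 14; EF_Stage build = 14+11 = 25
ES_Marketing push = max(EF_Vendor contracts=6, EF_Catering order=16, EF_AV setup=8, EF_Stage build=25) = 25; EF_Marketing push = 25+14 = 39
Expected project duration μ = 39 days. Critical path: Venue booking → Permits → Stage build → Marketing push.

39 days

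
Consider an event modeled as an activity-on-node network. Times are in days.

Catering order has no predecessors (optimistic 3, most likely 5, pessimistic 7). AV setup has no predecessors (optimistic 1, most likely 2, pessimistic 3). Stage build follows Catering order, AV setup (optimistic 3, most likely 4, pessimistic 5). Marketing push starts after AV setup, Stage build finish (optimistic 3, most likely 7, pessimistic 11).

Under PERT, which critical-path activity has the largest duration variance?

te_Catering order = (3 + 4·5 + 7)/6 = 30/6 = 5; σ²_Catering order = ((7−3)/6)² = 0.444
te_AV setup = (1 + 4·2 + 3)/6 = 12/6 = 2; σ²_AV setup = ((3−1)/6)² = 0.111
te_Stage build = (3 + 4·4 + 5)/6 = 24/6 = 4; σ²_Stage build = ((5−3)/6)² = 0.111
te_Marketing push = (3 + 4·7 + 11)/6 = 42/6 = 7; σ²_Marketing push = ((11−3)/6)² = 1.778

Forward pass:
ES_Catering order = 0; EF_Catering order = 5
ES_AV setup = 0; EF_AV setup = 2
ES_Stage build = max(EF_Catering order=5, EF_AV setup=2) = 5; EF_Stage build = 5+4 = 9
ES_Marketing push = max(EF_AV setup=2, EF_Stage build=9) = 9; EF_Marketing push = 9+7 = 16
Expected project duration μ = 16 days. Critical path: Catering order → Stage build → Marketing push.

Variances on critical path: σ²_Catering order=0.444, σ²_Stage build=0.111, σ²_Marketing push=1.778.
Largest is σ²_Marketing push = 1.778.

Marketing push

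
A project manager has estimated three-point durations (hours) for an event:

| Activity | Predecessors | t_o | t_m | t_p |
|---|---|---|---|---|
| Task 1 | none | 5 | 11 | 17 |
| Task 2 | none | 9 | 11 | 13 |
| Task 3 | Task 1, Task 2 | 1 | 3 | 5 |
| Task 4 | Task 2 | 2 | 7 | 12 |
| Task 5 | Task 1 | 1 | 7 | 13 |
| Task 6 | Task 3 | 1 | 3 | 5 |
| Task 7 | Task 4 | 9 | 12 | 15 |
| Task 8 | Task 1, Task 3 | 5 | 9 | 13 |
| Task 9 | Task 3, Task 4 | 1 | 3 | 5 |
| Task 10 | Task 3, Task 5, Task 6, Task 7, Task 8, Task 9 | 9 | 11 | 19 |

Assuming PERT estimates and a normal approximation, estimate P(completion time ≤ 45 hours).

0.872

te_Task 1 = (5 + 4·11 + 17)/6 = 66/6 = 11; σ²_Task 1 = ((17−5)/6)² = 4.000
te_Task 2 = (9 + 4·11 + 13)/6 = 66/6 = 11; σ²_Task 2 = ((13−9)/6)² = 0.444
te_Task 3 = (1 + 4·3 + 5)/6 = 18/6 = 3; σ²_Task 3 = ((5−1)/6)² = 0.444
te_Task 4 = (2 + 4·7 + 12)/6 = 42/6 = 7; σ²_Task 4 = ((12−2)/6)² = 2.778
te_Task 5 = (1 + 4·7 + 13)/6 = 42/6 = 7; σ²_Task 5 = ((13−1)/6)² = 4.000
te_Task 6 = (1 + 4·3 + 5)/6 = 18/6 = 3; σ²_Task 6 = ((5−1)/6)² = 0.444
te_Task 7 = (9 + 4·12 + 15)/6 = 72/6 = 12; σ²_Task 7 = ((15−9)/6)² = 1.000
te_Task 8 = (5 + 4·9 + 13)/6 = 54/6 = 9; σ²_Task 8 = ((13−5)/6)² = 1.778
te_Task 9 = (1 + 4·3 + 5)/6 = 18/6 = 3; σ²_Task 9 = ((5−1)/6)² = 0.444
te_Task 10 = (9 + 4·11 + 19)/6 = 72/6 = 12; σ²_Task 10 = ((19−9)/6)² = 2.778

Forward pass:
ES_Task 1 = 0; EF_Task 1 = 11
ES_Task 2 = 0; EF_Task 2 = 11
ES_Task 3 = max(EF_Task 1=11, EF_Task 2=11) = 11; EF_Task 3 = 11+3 = 14
ES_Task 4 = 11; EF_Task 4 = 11+7 = 18
ES_Task 5 = 11; EF_Task 5 = 11+7 = 18
ES_Task 6 = 14; EF_Task 6 = 14+3 = 17
ES_Task 7 = 18; EF_Task 7 = 18+12 = 30
ES_Task 8 = max(EF_Task 1=11, EF_Task 3=14) = 14; EF_Task 8 = 14+9 = 23
ES_Task 9 = max(EF_Task 3=14, EF_Task 4=18) = 18; EF_Task 9 = 18+3 = 21
ES_Task 10 = max(EF_Task 3=14, EF_Task 5=18, EF_Task 6=17, EF_Task 7=30, EF_Task 8=23, EF_Task 9=21) = 30; EF_Task 10 = 30+12 = 42
Expected project duration μ = 42 hours. Critical path: Task 2 → Task 4 → Task 7 → Task 10.

Variance along critical path = 0.444 + 2.778 + 1.000 + 2.778 = 7.000; σ = √7.000 = 2.646 hours.
Z = (45 − 42) / 2.646 = 1.134
P(T ≤ 45) = Φ(1.134) ≈ 0.872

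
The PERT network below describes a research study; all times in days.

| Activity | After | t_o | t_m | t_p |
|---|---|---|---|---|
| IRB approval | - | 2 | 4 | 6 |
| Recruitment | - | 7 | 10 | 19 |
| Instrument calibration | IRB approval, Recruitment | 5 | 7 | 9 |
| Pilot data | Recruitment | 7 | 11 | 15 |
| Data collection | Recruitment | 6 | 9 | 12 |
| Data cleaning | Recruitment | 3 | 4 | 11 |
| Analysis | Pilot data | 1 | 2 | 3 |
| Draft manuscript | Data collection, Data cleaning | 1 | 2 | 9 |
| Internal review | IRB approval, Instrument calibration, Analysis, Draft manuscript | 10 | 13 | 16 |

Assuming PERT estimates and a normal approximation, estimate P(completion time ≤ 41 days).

0.936

te_IRB approval = (2 + 4·4 + 6)/6 = 24/6 = 4; σ²_IRB approval = ((6−2)/6)² = 0.444
te_Recruitment = (7 + 4·10 + 19)/6 = 66/6 = 11; σ²_Recruitment = ((19−7)/6)² = 4.000
te_Instrument calibration = (5 + 4·7 + 9)/6 = 42/6 = 7; σ²_Instrument calibration = ((9−5)/6)² = 0.444
te_Pilot data = (7 + 4·11 + 15)/6 = 66/6 = 11; σ²_Pilot data = ((15−7)/6)² = 1.778
te_Data collection = (6 + 4·9 + 12)/6 = 54/6 = 9; σ²_Data collection = ((12−6)/6)² = 1.000
te_Data cleaning = (3 + 4·4 + 11)/6 = 30/6 = 5; σ²_Data cleaning = ((11−3)/6)² = 1.778
te_Analysis = (1 + 4·2 + 3)/6 = 12/6 = 2; σ²_Analysis = ((3−1)/6)² = 0.111
te_Draft manuscript = (1 + 4·2 + 9)/6 = 18/6 = 3; σ²_Draft manuscript = ((9−1)/6)² = 1.778
te_Internal review = (10 + 4·13 + 16)/6 = 78/6 = 13; σ²_Internal review = ((16−10)/6)² = 1.000

Forward pass:
ES_IRB approval = 0; EF_IRB approval = 4
ES_Recruitment = 0; EF_Recruitment = 11
ES_Instrument calibration = max(EF_IRB approval=4, EF_Recruitment=11) = 11; EF_Instrument calibration = 11+7 = 18
ES_Pilot data = 11; EF_Pilot data = 11+11 = 22
ES_Data collection = 11; EF_Data collection = 11+9 = 20
ES_Data cleaning = 11; EF_Data cleaning = 11+5 = 16
ES_Analysis = 22; EF_Analysis = 22+2 = 24
ES_Draft manuscript = max(EF_Data collection=20, EF_Data cleaning=16) = 20; EF_Draft manuscript = 20+3 = 23
ES_Internal review = max(EF_IRB approval=4, EF_Instrument calibration=18, EF_Analysis=24, EF_Draft manuscript=23) = 24; EF_Internal review = 24+13 = 37
Expected project duration μ = 37 days. Critical path: Recruitment → Pilot data → Analysis → Internal review.

Variance along critical path = 4.000 + 1.778 + 0.111 + 1.000 = 6.889; σ = √6.889 = 2.625 days.
Z = (41 − 37) / 2.625 = 1.524
P(T ≤ 41) = Φ(1.524) ≈ 0.936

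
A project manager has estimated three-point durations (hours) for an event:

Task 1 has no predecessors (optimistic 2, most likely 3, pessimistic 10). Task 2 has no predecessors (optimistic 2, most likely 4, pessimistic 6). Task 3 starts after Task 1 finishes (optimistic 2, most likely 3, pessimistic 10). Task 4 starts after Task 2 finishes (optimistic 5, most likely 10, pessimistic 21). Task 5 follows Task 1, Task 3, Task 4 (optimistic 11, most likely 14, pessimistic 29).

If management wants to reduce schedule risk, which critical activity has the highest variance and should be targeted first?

te_Task 1 = (2 + 4·3 + 10)/6 = 24/6 = 4; σ²_Task 1 = ((10−2)/6)² = 1.778
te_Task 2 = (2 + 4·4 + 6)/6 = 24/6 = 4; σ²_Task 2 = ((6−2)/6)² = 0.444
te_Task 3 = (2 + 4·3 + 10)/6 = 24/6 = 4; σ²_Task 3 = ((10−2)/6)² = 1.778
te_Task 4 = (5 + 4·10 + 21)/6 = 66/6 = 11; σ²_Task 4 = ((21−5)/6)² = 7.111
te_Task 5 = (11 + 4·14 + 29)/6 = 96/6 = 16; σ²_Task 5 = ((29−11)/6)² = 9.000

Forward pass:
ES_Task 1 = 0; EF_Task 1 = 4
ES_Task 2 = 0; EF_Task 2 = 4
ES_Task 3 = 4; EF_Task 3 = 4+4 = 8
ES_Task 4 = 4; EF_Task 4 = 4+11 = 15
ES_Task 5 = max(EF_Task 1=4, EF_Task 3=8, EF_Task 4=15) = 15; EF_Task 5 = 15+16 = 31
Expected project duration μ = 31 hours. Critical path: Task 2 → Task 4 → Task 5.

Variances on critical path: σ²_Task 2=0.444, σ²_Task 4=7.111, σ²_Task 5=9.000.
Largest is σ²_Task 5 = 9.000.

Task 5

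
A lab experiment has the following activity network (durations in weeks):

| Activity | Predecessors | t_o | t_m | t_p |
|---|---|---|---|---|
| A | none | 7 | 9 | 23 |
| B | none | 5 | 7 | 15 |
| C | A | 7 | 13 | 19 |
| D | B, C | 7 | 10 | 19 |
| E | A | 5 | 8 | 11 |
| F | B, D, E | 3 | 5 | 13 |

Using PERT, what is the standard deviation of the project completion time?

4.23 weeks

te_A = (7 + 4·9 + 23)/6 = 66/6 = 11; σ²_A = ((23−7)/6)² = 7.111
te_B = (5 + 4·7 + 15)/6 = 48/6 = 8; σ²_B = ((15−5)/6)² = 2.778
te_C = (7 + 4·13 + 19)/6 = 78/6 = 13; σ²_C = ((19−7)/6)² = 4.000
te_D = (7 + 4·10 + 19)/6 = 66/6 = 11; σ²_D = ((19−7)/6)² = 4.000
te_E = (5 + 4·8 + 11)/6 = 48/6 = 8; σ²_E = ((11−5)/6)² = 1.000
te_F = (3 + 4·5 + 13)/6 = 36/6 = 6; σ²_F = ((13−3)/6)² = 2.778

Forward pass:
ES_A = 0; EF_A = 11
ES_B = 0; EF_B = 8
ES_C = 11; EF_C = 11+13 = 24
ES_D = max(EF_B=8, EF_C=24) = 24; EF_D = 24+11 = 35
ES_E = 11; EF_E = 11+8 = 19
ES_F = max(EF_B=8, EF_D=35, EF_E=19) = 35; EF_F = 35+6 = 41
Expected project duration μ = 41 weeks. Critical path: A → C → D → F.

Variance along critical path = 7.111 + 4.000 + 4.000 + 2.778 = 17.889
σ = √17.889 = 4.230 weeks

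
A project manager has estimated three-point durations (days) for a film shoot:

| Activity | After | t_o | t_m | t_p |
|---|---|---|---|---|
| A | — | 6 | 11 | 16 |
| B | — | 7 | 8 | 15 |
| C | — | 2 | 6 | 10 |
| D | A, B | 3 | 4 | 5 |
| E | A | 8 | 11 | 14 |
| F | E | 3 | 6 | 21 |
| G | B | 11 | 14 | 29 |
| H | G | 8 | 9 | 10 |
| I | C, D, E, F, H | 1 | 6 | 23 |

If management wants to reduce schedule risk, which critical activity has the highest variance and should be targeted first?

te_A = (6 + 4·11 + 16)/6 = 66/6 = 11; σ²_A = ((16−6)/6)² = 2.778
te_B = (7 + 4·8 + 15)/6 = 54/6 = 9; σ²_B = ((15−7)/6)² = 1.778
te_C = (2 + 4·6 + 10)/6 = 36/6 = 6; σ²_C = ((10−2)/6)² = 1.778
te_D = (3 + 4·4 + 5)/6 = 24/6 = 4; σ²_D = ((5−3)/6)² = 0.111
te_E = (8 + 4·11 + 14)/6 = 66/6 = 11; σ²_E = ((14−8)/6)² = 1.000
te_F = (3 + 4·6 + 21)/6 = 48/6 = 8; σ²_F = ((21−3)/6)² = 9.000
te_G = (11 + 4·14 + 29)/6 = 96/6 = 16; σ²_G = ((29−11)/6)² = 9.000
te_H = (8 + 4·9 + 10)/6 = 54/6 = 9; σ²_H = ((10−8)/6)² = 0.111
te_I = (1 + 4·6 + 23)/6 = 48/6 = 8; σ²_I = ((23−1)/6)² = 13.444

Forward pass:
ES_A = 0; EF_A = 11
ES_B = 0; EF_B = 9
ES_C = 0; EF_C = 6
ES_D = max(EF_A=11, EF_B=9) = 11; EF_D = 11+4 = 15
ES_E = 11; EF_E = 11+11 = 22
ES_F = 22; EF_F = 22+8 = 30
ES_G = 9; EF_G = 9+16 = 25
ES_H = 25; EF_H = 25+9 = 34
ES_I = max(EF_C=6, EF_D=15, EF_E=22, EF_F=30, EF_H=34) = 34; EF_I = 34+8 = 42
Expected project duration μ = 42 days. Critical path: B → G → H → I.

Variances on critical path: σ²_B=1.778, σ²_G=9.000, σ²_H=0.111, σ²_I=13.444.
Largest is σ²_I = 13.444.

I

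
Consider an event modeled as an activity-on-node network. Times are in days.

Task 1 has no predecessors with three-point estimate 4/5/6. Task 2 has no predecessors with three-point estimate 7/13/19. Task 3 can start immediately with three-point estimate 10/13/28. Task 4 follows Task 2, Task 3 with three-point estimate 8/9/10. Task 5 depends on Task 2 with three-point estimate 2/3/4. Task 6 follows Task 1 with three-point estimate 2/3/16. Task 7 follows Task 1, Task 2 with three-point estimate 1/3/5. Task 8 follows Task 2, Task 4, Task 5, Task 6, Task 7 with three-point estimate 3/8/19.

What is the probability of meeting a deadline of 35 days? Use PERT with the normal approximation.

0.690

te_Task 1 = (4 + 4·5 + 6)/6 = 30/6 = 5; σ²_Task 1 = ((6−4)/6)² = 0.111
te_Task 2 = (7 + 4·13 + 19)/6 = 78/6 = 13; σ²_Task 2 = ((19−7)/6)² = 4.000
te_Task 3 = (10 + 4·13 + 28)/6 = 90/6 = 15; σ²_Task 3 = ((28−10)/6)² = 9.000
te_Task 4 = (8 + 4·9 + 10)/6 = 54/6 = 9; σ²_Task 4 = ((10−8)/6)² = 0.111
te_Task 5 = (2 + 4·3 + 4)/6 = 18/6 = 3; σ²_Task 5 = ((4−2)/6)² = 0.111
te_Task 6 = (2 + 4·3 + 16)/6 = 30/6 = 5; σ²_Task 6 = ((16−2)/6)² = 5.444
te_Task 7 = (1 + 4·3 + 5)/6 = 18/6 = 3; σ²_Task 7 = ((5−1)/6)² = 0.444
te_Task 8 = (3 + 4·8 + 19)/6 = 54/6 = 9; σ²_Task 8 = ((19−3)/6)² = 7.111

Forward pass:
ES_Task 1 = 0; EF_Task 1 = 5
ES_Task 2 = 0; EF_Task 2 = 13
ES_Task 3 = 0; EF_Task 3 = 15
ES_Task 4 = max(EF_Task 2=13, EF_Task 3=15) = 15; EF_Task 4 = 15+9 = 24
ES_Task 5 = 13; EF_Task 5 = 13+3 = 16
ES_Task 6 = 5; EF_Task 6 = 5+5 = 10
ES_Task 7 = max(EF_Task 1=5, EF_Task 2=13) = 13; EF_Task 7 = 13+3 = 16
ES_Task 8 = max(EF_Task 2=13, EF_Task 4=24, EF_Task 5=16, EF_Task 6=10, EF_Task 7=16) = 24; EF_Task 8 = 24+9 = 33
Expected project duration μ = 33 days. Critical path: Task 3 → Task 4 → Task 8.

Variance along critical path = 9.000 + 0.111 + 7.111 = 16.222; σ = √16.222 = 4.028 days.
Z = (35 − 33) / 4.028 = 0.497
P(T ≤ 35) = Φ(0.497) ≈ 0.690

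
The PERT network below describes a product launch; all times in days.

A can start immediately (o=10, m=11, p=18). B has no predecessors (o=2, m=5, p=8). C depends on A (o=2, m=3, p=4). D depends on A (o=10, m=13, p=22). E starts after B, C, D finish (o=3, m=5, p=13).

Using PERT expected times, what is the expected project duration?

32 days

te_A = (10 + 4·11 + 18)/6 = 72/6 = 12
te_B = (2 + 4·5 + 8)/6 = 30/6 = 5
te_C = (2 + 4·3 + 4)/6 = 18/6 = 3
te_D = (10 + 4·13 + 22)/6 = 84/6 = 14
te_E = (3 + 4·5 + 13)/6 = 36/6 = 6

Forward pass:
ES_A = 0; EF_A = 12
ES_B = 0; EF_B = 5
ES_C = 12; EF_C = 12+3 = 15
ES_D = 12; EF_D = 12+14 = 26
ES_E = max(EF_B=5, EF_C=15, EF_D=26) = 26; EF_E = 26+6 = 32
Expected project duration μ = 32 days. Critical path: A → D → E.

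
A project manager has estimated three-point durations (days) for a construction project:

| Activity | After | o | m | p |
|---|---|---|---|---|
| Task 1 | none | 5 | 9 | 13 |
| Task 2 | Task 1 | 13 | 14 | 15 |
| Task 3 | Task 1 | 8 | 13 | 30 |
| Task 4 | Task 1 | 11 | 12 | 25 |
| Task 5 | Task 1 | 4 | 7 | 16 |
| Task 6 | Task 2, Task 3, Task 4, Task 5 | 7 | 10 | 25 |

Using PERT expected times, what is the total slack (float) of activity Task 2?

te_Task 1 = (5 + 4·9 + 13)/6 = 54/6 = 9
te_Task 2 = (13 + 4·14 + 15)/6 = 84/6 = 14
te_Task 3 = (8 + 4·13 + 30)/6 = 90/6 = 15
te_Task 4 = (11 + 4·12 + 25)/6 = 84/6 = 14
te_Task 5 = (4 + 4·7 + 16)/6 = 48/6 = 8
te_Task 6 = (7 + 4·10 + 25)/6 = 72/6 = 12

Forward pass:
ES_Task 1 = 0; EF_Task 1 = 9
ES_Task 2 = 9; EF_Task 2 = 9+14 = 23
ES_Task 3 = 9; EF_Task 3 = 9+15 = 24
ES_Task 4 = 9; EF_Task 4 = 9+14 = 23
ES_Task 5 = 9; EF_Task 5 = 9+8 = 17
ES_Task 6 = max(EF_Task 2=23, EF_Task 3=24, EF_Task 4=23, EF_Task 5=17) = 24; EF_Task 6 = 24+12 = 36
Expected project duration μ = 36 days. Critical path: Task 1 → Task 3 → Task 6.

Backward pass:
LF_Task 6 = 36; LS_Task 6 = 36−12 = 24
LF_Task 5 = LS_Task 6 = 24; LS_Task 5 = 24−8 = 16
LF_Task 4 = LS_Task 6 = 24; LS_Task 4 = 24−14 = 10
LF_Task 3 = LS_Task 6 = 24; LS_Task 3 = 24−15 = 9
LF_Task 2 = LS_Task 6 = 24; LS_Task 2 = 24−14 = 10
LF_Task 1 = min(LS_Task 2=10, LS_Task 3=9, LS_Task 4=10, LS_Task 5=16) = 9; LS_Task 1 = 9−9 = 0
Slack_Task 2 = LS_Task 2 − ES_Task 2 = 10 − 9 = 1

1 days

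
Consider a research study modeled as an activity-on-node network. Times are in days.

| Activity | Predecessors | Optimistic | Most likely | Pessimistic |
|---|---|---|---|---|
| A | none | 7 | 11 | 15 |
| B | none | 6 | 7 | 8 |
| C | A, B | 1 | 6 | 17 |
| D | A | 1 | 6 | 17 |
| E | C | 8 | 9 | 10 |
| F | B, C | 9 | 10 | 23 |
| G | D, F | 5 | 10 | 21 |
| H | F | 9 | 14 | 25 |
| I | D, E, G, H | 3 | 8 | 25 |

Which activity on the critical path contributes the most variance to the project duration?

I

te_A = (7 + 4·11 + 15)/6 = 66/6 = 11; σ²_A = ((15−7)/6)² = 1.778
te_B = (6 + 4·7 + 8)/6 = 42/6 = 7; σ²_B = ((8−6)/6)² = 0.111
te_C = (1 + 4·6 + 17)/6 = 42/6 = 7; σ²_C = ((17−1)/6)² = 7.111
te_D = (1 + 4·6 + 17)/6 = 42/6 = 7; σ²_D = ((17−1)/6)² = 7.111
te_E = (8 + 4·9 + 10)/6 = 54/6 = 9; σ²_E = ((10−8)/6)² = 0.111
te_F = (9 + 4·10 + 23)/6 = 72/6 = 12; σ²_F = ((23−9)/6)² = 5.444
te_G = (5 + 4·10 + 21)/6 = 66/6 = 11; σ²_G = ((21−5)/6)² = 7.111
te_H = (9 + 4·14 + 25)/6 = 90/6 = 15; σ²_H = ((25−9)/6)² = 7.111
te_I = (3 + 4·8 + 25)/6 = 60/6 = 10; σ²_I = ((25−3)/6)² = 13.444

Forward pass:
ES_A = 0; EF_A = 11
ES_B = 0; EF_B = 7
ES_C = max(EF_A=11, EF_B=7) = 11; EF_C = 11+7 = 18
ES_D = 11; EF_D = 11+7 = 18
ES_E = 18; EF_E = 18+9 = 27
ES_F = max(EF_B=7, EF_C=18) = 18; EF_F = 18+12 = 30
ES_G = max(EF_D=18, EF_F=30) = 30; EF_G = 30+11 = 41
ES_H = 30; EF_H = 30+15 = 45
ES_I = max(EF_D=18, EF_E=27, EF_G=41, EF_H=45) = 45; EF_I = 45+10 = 55
Expected project duration μ = 55 days. Critical path: A → C → F → H → I.

Variances on critical path: σ²_A=1.778, σ²_C=7.111, σ²_F=5.444, σ²_H=7.111, σ²_I=13.444.
Largest is σ²_I = 13.444.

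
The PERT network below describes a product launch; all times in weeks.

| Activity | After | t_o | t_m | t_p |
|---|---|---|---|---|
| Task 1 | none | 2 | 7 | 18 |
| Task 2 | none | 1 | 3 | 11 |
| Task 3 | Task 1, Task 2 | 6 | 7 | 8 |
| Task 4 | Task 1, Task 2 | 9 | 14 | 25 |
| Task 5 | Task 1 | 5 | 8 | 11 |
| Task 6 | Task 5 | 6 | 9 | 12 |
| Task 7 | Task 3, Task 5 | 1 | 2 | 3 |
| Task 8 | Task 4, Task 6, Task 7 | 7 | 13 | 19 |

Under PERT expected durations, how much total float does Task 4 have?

2 weeks

te_Task 1 = (2 + 4·7 + 18)/6 = 48/6 = 8
te_Task 2 = (1 + 4·3 + 11)/6 = 24/6 = 4
te_Task 3 = (6 + 4·7 + 8)/6 = 42/6 = 7
te_Task 4 = (9 + 4·14 + 25)/6 = 90/6 = 15
te_Task 5 = (5 + 4·8 + 11)/6 = 48/6 = 8
te_Task 6 = (6 + 4·9 + 12)/6 = 54/6 = 9
te_Task 7 = (1 + 4·2 + 3)/6 = 12/6 = 2
te_Task 8 = (7 + 4·13 + 19)/6 = 78/6 = 13

Forward pass:
ES_Task 1 = 0; EF_Task 1 = 8
ES_Task 2 = 0; EF_Task 2 = 4
ES_Task 3 = max(EF_Task 1=8, EF_Task 2=4) = 8; EF_Task 3 = 8+7 = 15
ES_Task 4 = max(EF_Task 1=8, EF_Task 2=4) = 8; EF_Task 4 = 8+15 = 23
ES_Task 5 = 8; EF_Task 5 = 8+8 = 16
ES_Task 6 = 16; EF_Task 6 = 16+9 = 25
ES_Task 7 = max(EF_Task 3=15, EF_Task 5=16) = 16; EF_Task 7 = 16+2 = 18
ES_Task 8 = max(EF_Task 4=23, EF_Task 6=25, EF_Task 7=18) = 25; EF_Task 8 = 25+13 = 38
Expected project duration μ = 38 weeks. Critical path: Task 1 → Task 5 → Task 6 → Task 8.

Backward pass:
LF_Task 8 = 38; LS_Task 8 = 38−13 = 25
LF_Task 7 = LS_Task 8 = 25; LS_Task 7 = 25−2 = 23
LF_Task 6 = LS_Task 8 = 25; LS_Task 6 = 25−9 = 16
LF_Task 5 = min(LS_Task 6=16, LS_Task 7=23) = 16; LS_Task 5 = 16−8 = 8
LF_Task 4 = LS_Task 8 = 25; LS_Task 4 = 25−15 = 10
LF_Task 3 = LS_Task 7 = 23; LS_Task 3 = 23−7 = 16
LF_Task 2 = min(LS_Task 3=16, LS_Task 4=10) = 10; LS_Task 2 = 10−4 = 6
LF_Task 1 = min(LS_Task 3=16, LS_Task 4=10, LS_Task 5=8) = 8; LS_Task 1 = 8−8 = 0
Slack_Task 4 = LS_Task 4 − ES_Task 4 = 10 − 8 = 2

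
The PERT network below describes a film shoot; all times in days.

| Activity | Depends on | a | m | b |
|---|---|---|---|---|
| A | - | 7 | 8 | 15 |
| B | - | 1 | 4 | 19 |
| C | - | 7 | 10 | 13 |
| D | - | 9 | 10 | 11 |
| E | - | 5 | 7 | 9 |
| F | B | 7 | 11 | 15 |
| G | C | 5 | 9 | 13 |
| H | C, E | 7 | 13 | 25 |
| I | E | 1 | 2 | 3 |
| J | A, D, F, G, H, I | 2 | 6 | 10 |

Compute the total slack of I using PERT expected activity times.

15 days

te_A = (7 + 4·8 + 15)/6 = 54/6 = 9
te_B = (1 + 4·4 + 19)/6 = 36/6 = 6
te_C = (7 + 4·10 + 13)/6 = 60/6 = 10
te_D = (9 + 4·10 + 11)/6 = 60/6 = 10
te_E = (5 + 4·7 + 9)/6 = 42/6 = 7
te_F = (7 + 4·11 + 15)/6 = 66/6 = 11
te_G = (5 + 4·9 + 13)/6 = 54/6 = 9
te_H = (7 + 4·13 + 25)/6 = 84/6 = 14
te_I = (1 + 4·2 + 3)/6 = 12/6 = 2
te_J = (2 + 4·6 + 10)/6 = 36/6 = 6

Forward pass:
ES_A = 0; EF_A = 9
ES_B = 0; EF_B = 6
ES_C = 0; EF_C = 10
ES_D = 0; EF_D = 10
ES_E = 0; EF_E = 7
ES_F = 6; EF_F = 6+11 = 17
ES_G = 10; EF_G = 10+9 = 19
ES_H = max(EF_C=10, EF_E=7) = 10; EF_H = 10+14 = 24
ES_I = 7; EF_I = 7+2 = 9
ES_J = max(EF_A=9, EF_D=10, EF_F=17, EF_G=19, EF_H=24, EF_I=9) = 24; EF_J = 24+6 = 30
Expected project duration μ = 30 days. Critical path: C → H → J.

Backward pass:
LF_J = 30; LS_J = 30−6 = 24
LF_I = LS_J = 24; LS_I = 24−2 = 22
LF_H = LS_J = 24; LS_H = 24−14 = 10
LF_G = LS_J = 24; LS_G = 24−9 = 15
LF_F = LS_J = 24; LS_F = 24−11 = 13
LF_E = min(LS_H=10, LS_I=22) = 10; LS_E = 10−7 = 3
LF_D = LS_J = 24; LS_D = 24−10 = 14
LF_C = min(LS_G=15, LS_H=10) = 10; LS_C = 10−10 = 0
LF_B = LS_F = 13; LS_B = 13−6 = 7
LF_A = LS_J = 24; LS_A = 24−9 = 15
Slack_I = LS_I − ES_I = 22 − 7 = 15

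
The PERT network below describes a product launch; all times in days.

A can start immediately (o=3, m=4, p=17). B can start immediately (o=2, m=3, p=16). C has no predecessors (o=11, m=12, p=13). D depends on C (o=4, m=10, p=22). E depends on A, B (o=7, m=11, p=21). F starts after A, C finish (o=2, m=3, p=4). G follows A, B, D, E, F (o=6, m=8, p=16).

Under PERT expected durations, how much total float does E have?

te_A = (3 + 4·4 + 17)/6 = 36/6 = 6
te_B = (2 + 4·3 + 16)/6 = 30/6 = 5
te_C = (11 + 4·12 + 13)/6 = 72/6 = 12
te_D = (4 + 4·10 + 22)/6 = 66/6 = 11
te_E = (7 + 4·11 + 21)/6 = 72/6 = 12
te_F = (2 + 4·3 + 4)/6 = 18/6 = 3
te_G = (6 + 4·8 + 16)/6 = 54/6 = 9

Forward pass:
ES_A = 0; EF_A = 6
ES_B = 0; EF_B = 5
ES_C = 0; EF_C = 12
ES_D = 12; EF_D = 12+11 = 23
ES_E = max(EF_A=6, EF_B=5) = 6; EF_E = 6+12 = 18
ES_F = max(EF_A=6, EF_C=12) = 12; EF_F = 12+3 = 15
ES_G = max(EF_A=6, EF_B=5, EF_D=23, EF_E=18, EF_F=15) = 23; EF_G = 23+9 = 32
Expected project duration μ = 32 days. Critical path: C → D → G.

Backward pass:
LF_G = 32; LS_G = 32−9 = 23
LF_F = LS_G = 23; LS_F = 23−3 = 20
LF_E = LS_G = 23; LS_E = 23−12 = 11
LF_D = LS_G = 23; LS_D = 23−11 = 12
LF_C = min(LS_D=12, LS_F=20) = 12; LS_C = 12−12 = 0
LF_B = min(LS_E=11, LS_G=23) = 11; LS_B = 11−5 = 6
LF_A = min(LS_E=11, LS_F=20, LS_G=23) = 11; LS_A = 11−6 = 5
Slack_E = LS_E − ES_E = 11 − 6 = 5

5 days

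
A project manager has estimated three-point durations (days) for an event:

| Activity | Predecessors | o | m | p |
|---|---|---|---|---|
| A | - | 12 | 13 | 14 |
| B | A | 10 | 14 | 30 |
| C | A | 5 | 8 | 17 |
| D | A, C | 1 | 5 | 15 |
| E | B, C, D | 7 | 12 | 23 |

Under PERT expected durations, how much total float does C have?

te_A = (12 + 4·13 + 14)/6 = 78/6 = 13
te_B = (10 + 4·14 + 30)/6 = 96/6 = 16
te_C = (5 + 4·8 + 17)/6 = 54/6 = 9
te_D = (1 + 4·5 + 15)/6 = 36/6 = 6
te_E = (7 + 4·12 + 23)/6 = 78/6 = 13

Forward pass:
ES_A = 0; EF_A = 13
ES_B = 13; EF_B = 13+16 = 29
ES_C = 13; EF_C = 13+9 = 22
ES_D = max(EF_A=13, EF_C=22) = 22; EF_D = 22+6 = 28
ES_E = max(EF_B=29, EF_C=22, EF_D=28) = 29; EF_E = 29+13 = 42
Expected project duration μ = 42 days. Critical path: A → B → E.

Backward pass:
LF_E = 42; LS_E = 42−13 = 29
LF_D = LS_E = 29; LS_D = 29−6 = 23
LF_C = min(LS_D=23, LS_E=29) = 23; LS_C = 23−9 = 14
LF_B = LS_E = 29; LS_B = 29−16 = 13
LF_A = min(LS_B=13, LS_C=14, LS_D=23) = 13; LS_A = 13−13 = 0
Slack_C = LS_C − ES_C = 14 − 13 = 1

1 days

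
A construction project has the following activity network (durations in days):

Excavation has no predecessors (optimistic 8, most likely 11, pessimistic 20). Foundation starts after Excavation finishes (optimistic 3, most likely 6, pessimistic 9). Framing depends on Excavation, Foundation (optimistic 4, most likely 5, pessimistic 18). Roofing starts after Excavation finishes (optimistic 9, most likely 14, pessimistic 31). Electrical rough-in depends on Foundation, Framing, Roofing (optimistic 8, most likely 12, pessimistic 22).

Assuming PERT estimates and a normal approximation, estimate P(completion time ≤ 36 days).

0.148

te_Excavation = (8 + 4·11 + 20)/6 = 72/6 = 12; σ²_Excavation = ((20−8)/6)² = 4.000
te_Foundation = (3 + 4·6 + 9)/6 = 36/6 = 6; σ²_Foundation = ((9−3)/6)² = 1.000
te_Framing = (4 + 4·5 + 18)/6 = 42/6 = 7; σ²_Framing = ((18−4)/6)² = 5.444
te_Roofing = (9 + 4·14 + 31)/6 = 96/6 = 16; σ²_Roofing = ((31−9)/6)² = 13.444
te_Electrical rough-in = (8 + 4·12 + 22)/6 = 78/6 = 13; σ²_Electrical rough-in = ((22−8)/6)² = 5.444

Forward pass:
ES_Excavation = 0; EF_Excavation = 12
ES_Foundation = 12; EF_Foundation = 12+6 = 18
ES_Framing = max(EF_Excavation=12, EF_Foundation=18) = 18; EF_Framing = 18+7 = 25
ES_Roofing = 12; EF_Roofing = 12+16 = 28
ES_Electrical rough-in = max(EF_Foundation=18, EF_Framing=25, EF_Roofing=28) = 28; EF_Electrical rough-in = 28+13 = 41
Expected project duration μ = 41 days. Critical path: Excavation → Roofing → Electrical rough-in.

Variance along critical path = 4.000 + 13.444 + 5.444 = 22.889; σ = √22.889 = 4.784 days.
Z = (36 − 41) / 4.784 = -1.045
P(T ≤ 36) = Φ(-1.045) ≈ 0.148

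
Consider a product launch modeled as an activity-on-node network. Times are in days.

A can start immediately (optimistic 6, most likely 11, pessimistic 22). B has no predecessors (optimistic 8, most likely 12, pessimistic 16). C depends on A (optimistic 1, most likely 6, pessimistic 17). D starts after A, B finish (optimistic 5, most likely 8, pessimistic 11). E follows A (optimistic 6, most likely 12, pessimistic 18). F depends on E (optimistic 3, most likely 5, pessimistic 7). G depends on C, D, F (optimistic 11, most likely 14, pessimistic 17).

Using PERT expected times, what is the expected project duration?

te_A = (6 + 4·11 + 22)/6 = 72/6 = 12
te_B = (8 + 4·12 + 16)/6 = 72/6 = 12
te_C = (1 + 4·6 + 17)/6 = 42/6 = 7
te_D = (5 + 4·8 + 11)/6 = 48/6 = 8
te_E = (6 + 4·12 + 18)/6 = 72/6 = 12
te_F = (3 + 4·5 + 7)/6 = 30/6 = 5
te_G = (11 + 4·14 + 17)/6 = 84/6 = 14

Forward pass:
ES_A = 0; EF_A = 12
ES_B = 0; EF_B = 12
ES_C = 12; EF_C = 12+7 = 19
ES_D = max(EF_A=12, EF_B=12) = 12; EF_D = 12+8 = 20
ES_E = 12; EF_E = 12+12 = 24
ES_F = 24; EF_F = 24+5 = 29
ES_G = max(EF_C=19, EF_D=20, EF_F=29) = 29; EF_G = 29+14 = 43
Expected project duration μ = 43 days. Critical path: A → E → F → G.

43 days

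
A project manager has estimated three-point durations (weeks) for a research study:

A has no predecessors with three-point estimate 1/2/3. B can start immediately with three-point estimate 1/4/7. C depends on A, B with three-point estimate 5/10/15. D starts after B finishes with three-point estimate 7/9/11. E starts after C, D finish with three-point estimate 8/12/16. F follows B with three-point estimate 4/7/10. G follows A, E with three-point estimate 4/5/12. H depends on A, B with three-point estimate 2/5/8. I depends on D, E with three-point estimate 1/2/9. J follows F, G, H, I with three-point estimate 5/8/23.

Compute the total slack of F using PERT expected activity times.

te_A = (1 + 4·2 + 3)/6 = 12/6 = 2
te_B = (1 + 4·4 + 7)/6 = 24/6 = 4
te_C = (5 + 4·10 + 15)/6 = 60/6 = 10
te_D = (7 + 4·9 + 11)/6 = 54/6 = 9
te_E = (8 + 4·12 + 16)/6 = 72/6 = 12
te_F = (4 + 4·7 + 10)/6 = 42/6 = 7
te_G = (4 + 4·5 + 12)/6 = 36/6 = 6
te_H = (2 + 4·5 + 8)/6 = 30/6 = 5
te_I = (1 + 4·2 + 9)/6 = 18/6 = 3
te_J = (5 + 4·8 + 23)/6 = 60/6 = 10

Forward pass:
ES_A = 0; EF_A = 2
ES_B = 0; EF_B = 4
ES_C = max(EF_A=2, EF_B=4) = 4; EF_C = 4+10 = 14
ES_D = 4; EF_D = 4+9 = 13
ES_E = max(EF_C=14, EF_D=13) = 14; EF_E = 14+12 = 26
ES_F = 4; EF_F = 4+7 = 11
ES_G = max(EF_A=2, EF_E=26) = 26; EF_G = 26+6 = 32
ES_H = max(EF_A=2, EF_B=4) = 4; EF_H = 4+5 = 9
ES_I = max(EF_D=13, EF_E=26) = 26; EF_I = 26+3 = 29
ES_J = max(EF_F=11, EF_G=32, EF_H=9, EF_I=29) = 32; EF_J = 32+10 = 42
Expected project duration μ = 42 weeks. Critical path: B → C → E → G → J.

Backward pass:
LF_J = 42; LS_J = 42−10 = 32
LF_I = LS_J = 32; LS_I = 32−3 = 29
LF_H = LS_J = 32; LS_H = 32−5 = 27
LF_G = LS_J = 32; LS_G = 32−6 = 26
LF_F = LS_J = 32; LS_F = 32−7 = 25
LF_E = min(LS_G=26, LS_I=29) = 26; LS_E = 26−12 = 14
LF_D = min(LS_E=14, LS_I=29) = 14; LS_D = 14−9 = 5
LF_C = LS_E = 14; LS_C = 14−10 = 4
LF_B = min(LS_C=4, LS_D=5, LS_F=25, LS_H=27) = 4; LS_B = 4−4 = 0
LF_A = min(LS_C=4, LS_G=26, LS_H=27) = 4; LS_A = 4−2 = 2
Slack_F = LS_F − ES_F = 25 − 4 = 21

21 weeks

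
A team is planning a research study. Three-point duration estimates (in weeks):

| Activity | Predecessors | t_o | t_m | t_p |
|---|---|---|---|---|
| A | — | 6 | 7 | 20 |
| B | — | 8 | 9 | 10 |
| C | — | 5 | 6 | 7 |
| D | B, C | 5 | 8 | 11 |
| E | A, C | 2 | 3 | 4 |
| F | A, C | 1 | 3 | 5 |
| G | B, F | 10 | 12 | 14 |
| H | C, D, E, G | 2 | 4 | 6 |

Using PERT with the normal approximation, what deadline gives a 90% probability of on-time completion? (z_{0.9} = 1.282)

te_A = (6 + 4·7 + 20)/6 = 54/6 = 9; σ²_A = ((20−6)/6)² = 5.444
te_B = (8 + 4·9 + 10)/6 = 54/6 = 9; σ²_B = ((10−8)/6)² = 0.111
te_C = (5 + 4·6 + 7)/6 = 36/6 = 6; σ²_C = ((7−5)/6)² = 0.111
te_D = (5 + 4·8 + 11)/6 = 48/6 = 8; σ²_D = ((11−5)/6)² = 1.000
te_E = (2 + 4·3 + 4)/6 = 18/6 = 3; σ²_E = ((4−2)/6)² = 0.111
te_F = (1 + 4·3 + 5)/6 = 18/6 = 3; σ²_F = ((5−1)/6)² = 0.444
te_G = (10 + 4·12 + 14)/6 = 72/6 = 12; σ²_G = ((14−10)/6)² = 0.444
te_H = (2 + 4·4 + 6)/6 = 24/6 = 4; σ²_H = ((6−2)/6)² = 0.444

Forward pass:
ES_A = 0; EF_A = 9
ES_B = 0; EF_B = 9
ES_C = 0; EF_C = 6
ES_D = max(EF_B=9, EF_C=6) = 9; EF_D = 9+8 = 17
ES_E = max(EF_A=9, EF_C=6) = 9; EF_E = 9+3 = 12
ES_F = max(EF_A=9, EF_C=6) = 9; EF_F = 9+3 = 12
ES_G = max(EF_B=9, EF_F=12) = 12; EF_G = 12+12 = 24
ES_H = max(EF_C=6, EF_D=17, EF_E=12, EF_G=24) = 24; EF_H = 24+4 = 28
Expected project duration μ = 28 weeks. Critical path: A → F → G → H.

Variance along critical path = 5.444 + 0.444 + 0.444 + 0.444 = 6.778; σ = 2.603 weeks.
D = μ + z·σ = 28 + 1.282·2.603 = 31.3 weeks

31.3 weeks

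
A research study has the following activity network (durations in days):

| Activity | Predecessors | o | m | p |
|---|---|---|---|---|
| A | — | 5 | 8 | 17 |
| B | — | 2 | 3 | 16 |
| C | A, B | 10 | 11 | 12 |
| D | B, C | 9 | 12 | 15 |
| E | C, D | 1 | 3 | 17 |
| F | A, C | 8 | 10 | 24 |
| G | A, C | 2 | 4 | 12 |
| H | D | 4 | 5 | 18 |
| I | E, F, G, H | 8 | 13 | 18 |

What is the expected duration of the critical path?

te_A = (5 + 4·8 + 17)/6 = 54/6 = 9
te_B = (2 + 4·3 + 16)/6 = 30/6 = 5
te_C = (10 + 4·11 + 12)/6 = 66/6 = 11
te_D = (9 + 4·12 + 15)/6 = 72/6 = 12
te_E = (1 + 4·3 + 17)/6 = 30/6 = 5
te_F = (8 + 4·10 + 24)/6 = 72/6 = 12
te_G = (2 + 4·4 + 12)/6 = 30/6 = 5
te_H = (4 + 4·5 + 18)/6 = 42/6 = 7
te_I = (8 + 4·13 + 18)/6 = 78/6 = 13

Forward pass:
ES_A = 0; EF_A = 9
ES_B = 0; EF_B = 5
ES_C = max(EF_A=9, EF_B=5) = 9; EF_C = 9+11 = 20
ES_D = max(EF_B=5, EF_C=20) = 20; EF_D = 20+12 = 32
ES_E = max(EF_C=20, EF_D=32) = 32; EF_E = 32+5 = 37
ES_F = max(EF_A=9, EF_C=20) = 20; EF_F = 20+12 = 32
ES_G = max(EF_A=9, EF_C=20) = 20; EF_G = 20+5 = 25
ES_H = 32; EF_H = 32+7 = 39
ES_I = max(EF_E=37, EF_F=32, EF_G=25, EF_H=39) = 39; EF_I = 39+13 = 52
Expected project duration μ = 52 days. Critical path: A → C → D → H → I.

52 days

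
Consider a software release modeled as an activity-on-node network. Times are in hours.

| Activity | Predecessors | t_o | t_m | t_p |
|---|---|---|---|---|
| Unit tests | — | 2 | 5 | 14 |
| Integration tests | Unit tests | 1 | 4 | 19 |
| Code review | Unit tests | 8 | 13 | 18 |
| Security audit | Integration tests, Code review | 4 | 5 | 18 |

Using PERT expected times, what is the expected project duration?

te_Unit tests = (2 + 4·5 + 14)/6 = 36/6 = 6
te_Integration tests = (1 + 4·4 + 19)/6 = 36/6 = 6
te_Code review = (8 + 4·13 + 18)/6 = 78/6 = 13
te_Security audit = (4 + 4·5 + 18)/6 = 42/6 = 7

Forward pass:
ES_Unit tests = 0; EF_Unit tests = 6
ES_Integration tests = 6; EF_Integration tests = 6+6 = 12
ES_Code review = 6; EF_Code review = 6+13 = 19
ES_Security audit = max(EF_Integration tests=12, EF_Code review=19) = 19; EF_Security audit = 19+7 = 26
Expected project duration μ = 26 hours. Critical path: Unit tests → Code review → Security audit.

26 hours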